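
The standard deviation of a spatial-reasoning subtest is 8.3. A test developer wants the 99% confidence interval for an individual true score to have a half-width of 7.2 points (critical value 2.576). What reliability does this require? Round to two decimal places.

0.89

Required SEM = 7.2 / 2.576 ≈ 2.795
r = 1 − (2.795/8.3)² ≈ 1 − 0.113 ≈ 0.887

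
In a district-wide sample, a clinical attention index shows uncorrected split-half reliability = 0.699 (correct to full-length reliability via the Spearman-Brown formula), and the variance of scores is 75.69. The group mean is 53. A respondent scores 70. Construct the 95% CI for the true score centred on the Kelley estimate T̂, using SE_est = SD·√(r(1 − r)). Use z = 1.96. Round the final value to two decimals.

SD = √75.69 = 8.700
Full-length reliability (Spearman-Brown) = 2(0.699)/(1+0.699) ≃ 0.823
Estimated true score = 0.823*70 + (1 − 0.823)*53 ≃ 66.988
SE_est = SD * √(r(1 − r)) = 8.700 * √0.146 ≃ 8.700 * 0.382 ≃ 3.322
CI = 66.988 ± 1.96 * 3.322 → [60.478, 73.499]

[60.48, 73.50]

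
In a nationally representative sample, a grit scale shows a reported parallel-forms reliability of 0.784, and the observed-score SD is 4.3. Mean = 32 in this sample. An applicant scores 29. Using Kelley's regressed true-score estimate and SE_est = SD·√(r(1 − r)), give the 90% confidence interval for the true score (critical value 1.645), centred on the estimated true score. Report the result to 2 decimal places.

Estimated true score = 0.784×29 + (1 − 0.784)×32 ≈ 29.648
SE_est = 4.300·√[r(1 − r)] ≈ 1.770
CI = 29.648 ± 1.645 × 1.770 → [26.737, 32.559]

[26.74, 32.56]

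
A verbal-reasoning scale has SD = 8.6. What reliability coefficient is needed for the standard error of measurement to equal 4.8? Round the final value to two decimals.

Required reliability = 1 − (SEM/SD)² = 1 − 0.312 ≈ 0.688

0.69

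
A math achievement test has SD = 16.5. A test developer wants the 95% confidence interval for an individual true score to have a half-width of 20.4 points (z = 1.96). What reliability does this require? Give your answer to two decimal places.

0.60

Required SEM = 20.4 / 1.96 ≃ 10.408
r = 1 − (10.408/16.5)² ≃ 1 − 0.398 ≃ 0.602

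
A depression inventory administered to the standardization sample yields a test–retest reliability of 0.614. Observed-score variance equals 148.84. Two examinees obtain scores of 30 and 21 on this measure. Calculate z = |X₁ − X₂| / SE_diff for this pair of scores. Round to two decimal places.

SD = √148.84 = 12.2000
SEM = 12.2000 * √(1 − 0.6140) = 12.2000 * √0.3860 ≈ 12.2000 * 0.6213 ≈ 7.5797
SE_diff = √2 * SEM ≈ 10.7194
z = 9 / 10.7194 ≈ 0.8396

0.84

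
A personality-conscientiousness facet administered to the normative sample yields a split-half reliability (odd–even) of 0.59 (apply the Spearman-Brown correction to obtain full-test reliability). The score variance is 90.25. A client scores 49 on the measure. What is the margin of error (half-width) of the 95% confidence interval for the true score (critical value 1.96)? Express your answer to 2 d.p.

SD = √90.25 = 9.50000
r_full = 2·0.59 / (1 + 0.59) ≈ 0.74214
SEM = 9.50000·√(1 − 0.74214) ≈ 4.82411
Margin = 1.96 · 4.82411 ≈ 9.45525

9.46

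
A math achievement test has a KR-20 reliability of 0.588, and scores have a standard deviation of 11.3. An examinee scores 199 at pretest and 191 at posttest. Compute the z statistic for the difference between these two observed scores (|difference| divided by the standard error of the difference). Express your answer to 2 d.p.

SEM = 11.30000*√(1 − 0.58800) ≈ 7.25316
SE_diff = √2 * SEM ≈ 10.25751
z = 8 / 10.25751 ≈ 0.77992

0.78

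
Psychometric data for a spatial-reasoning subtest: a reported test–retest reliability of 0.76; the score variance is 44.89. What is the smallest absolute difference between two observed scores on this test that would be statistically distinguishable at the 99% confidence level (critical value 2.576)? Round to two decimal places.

11.96

σ = 44.89^(1/2) = 6.70000
SEM = 6.70000 * √(1 − 0.76000) = 6.70000 * √0.24000 ≈ 6.70000 * 0.48990 ≈ 3.28232
SE_diff = SEM * √2 ≈ 3.28232 * 1.41421 ≈ 4.64190
Minimum reliable difference = 2.576 * SE_diff ≈ 2.576 * 4.64190 ≈ 11.95752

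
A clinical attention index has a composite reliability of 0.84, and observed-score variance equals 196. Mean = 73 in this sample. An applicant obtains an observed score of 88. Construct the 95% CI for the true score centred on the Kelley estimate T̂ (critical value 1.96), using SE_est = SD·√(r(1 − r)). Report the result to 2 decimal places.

SD = √196 ≈ 14.0000
T̂ = r·X + (1 − r)·M = 0.8400*88 + 0.1600*73 = 73.9200 + 11.6800 ≈ 85.6000
SE_est = 14.0000·√[r(1 − r)] ≈ 5.1325
95% CI: 85.6000 ± 10.0597 ≈ (75.5403, 95.6597)

[75.54, 95.66]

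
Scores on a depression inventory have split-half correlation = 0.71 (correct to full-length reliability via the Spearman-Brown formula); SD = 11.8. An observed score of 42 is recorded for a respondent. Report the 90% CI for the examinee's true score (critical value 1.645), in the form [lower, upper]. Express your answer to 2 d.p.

[34.01, 49.99]

Spearman-Brown: r = 2(0.71) / (1 + 0.71) = 1.420 / 1.710 ≃ 0.830
SEM = 11.800 × √(1 − 0.830) = 11.800 × √0.170 ≃ 11.800 × 0.412 ≃ 4.859
Half-width = 1.645×4.859 ≃ 7.994
CI = 42 ± 7.994 → [34.006, 49.994]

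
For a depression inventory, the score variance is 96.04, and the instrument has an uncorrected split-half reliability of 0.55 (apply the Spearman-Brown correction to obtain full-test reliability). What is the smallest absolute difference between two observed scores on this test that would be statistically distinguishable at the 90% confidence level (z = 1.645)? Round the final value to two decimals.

SD = √96.04 = 9.8000
Spearman-Brown: r = 2(0.55) / (1 + 0.55) = 1.1000 / 1.5500 ≃ 0.7097
SEM = 9.8000×√(1 − 0.7097) ≃ 5.2804
SE_diff = √2 × SEM ≃ 7.4676
Minimum reliable difference = 1.645 × SE_diff ≃ 1.645 × 7.4676 ≃ 12.2842

12.28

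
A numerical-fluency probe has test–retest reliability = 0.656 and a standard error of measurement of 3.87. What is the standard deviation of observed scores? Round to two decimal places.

6.60

σ = SEM·(1 − r)^(−1/2) ≈ 3.87×1.70499 ≈ 6.59830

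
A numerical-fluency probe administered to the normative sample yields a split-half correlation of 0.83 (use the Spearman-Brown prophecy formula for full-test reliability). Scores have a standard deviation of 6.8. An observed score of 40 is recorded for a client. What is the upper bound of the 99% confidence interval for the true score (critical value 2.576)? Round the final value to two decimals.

Full-length reliability (Spearman-Brown) = 2(0.83)/(1+0.83) ≈ 0.90710
SEM = 6.80000 · √(1 − 0.90710) = 6.80000 · √0.09290 ≈ 6.80000 · 0.30479 ≈ 2.07256
Margin = 2.576 · 2.07256 ≈ 5.33892
Upper limit = 40 + 5.33892 ≈ 45.33892

45.34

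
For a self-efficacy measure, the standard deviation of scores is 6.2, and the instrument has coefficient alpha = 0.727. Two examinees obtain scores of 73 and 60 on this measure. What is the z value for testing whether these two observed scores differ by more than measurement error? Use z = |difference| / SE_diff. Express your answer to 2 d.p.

SEM = 6.200*√(1 − 0.727) ≈ 3.239
SE_diff = √2 * SEM ≈ 4.581
z = |73 − 60| / 4.581 = 13 / 4.581 ≈ 2.838

2.84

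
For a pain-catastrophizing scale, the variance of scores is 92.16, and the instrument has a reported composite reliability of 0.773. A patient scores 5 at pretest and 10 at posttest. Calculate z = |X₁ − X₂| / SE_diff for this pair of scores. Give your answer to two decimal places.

SD = √92.16 ≈ 9.600
SEM = 9.600 * √(1 − 0.773) = 9.600 * √0.227 ≈ 9.600 * 0.476 ≈ 4.574
SE_diff = SEM * √2 ≈ 4.574 * 1.414 ≈ 6.468
z = |5 − 10| / 6.468 = 5 / 6.468 ≈ 0.773

0.77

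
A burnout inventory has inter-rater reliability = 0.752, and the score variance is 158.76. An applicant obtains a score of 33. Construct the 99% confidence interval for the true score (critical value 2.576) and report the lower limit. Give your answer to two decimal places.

16.84

SD = √158.76 = 12.6000
The standard error of measurement is 12.6000·√(1 − 0.7520) ≈ 12.6000·0.4980 ≈ 6.2747.
2.576 · SEM ≈ 16.1638
Lower bound: 33 − 16.1638 = 16.8362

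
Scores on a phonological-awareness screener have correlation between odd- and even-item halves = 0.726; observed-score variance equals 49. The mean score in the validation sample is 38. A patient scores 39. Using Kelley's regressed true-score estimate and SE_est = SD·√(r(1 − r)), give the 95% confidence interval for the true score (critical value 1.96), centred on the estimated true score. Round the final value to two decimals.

SD = √49 = 7.000
Spearman-Brown: r = 2(0.726) / (1 + 0.726) = 1.452 / 1.726 ≈ 0.841
Estimated true score = 0.841·39 + (1 − 0.841)·38 ≈ 38.841
SE_est = SD · √(r(1 − r)) = 7.000 · √0.134 ≈ 7.000 · 0.365 ≈ 2.558
95% CI: 38.841 ± 5.014 ≈ (33.827, 43.855)

[33.83, 43.86]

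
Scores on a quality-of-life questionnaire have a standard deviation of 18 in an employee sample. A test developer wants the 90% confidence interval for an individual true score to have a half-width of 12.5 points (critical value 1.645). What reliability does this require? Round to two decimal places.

SEM needed = half-width / z = 12.5/1.645 ≃ 7.599
Required reliability = 1 − (SEM/SD)² = 1 − 0.178 ≃ 0.822

0.82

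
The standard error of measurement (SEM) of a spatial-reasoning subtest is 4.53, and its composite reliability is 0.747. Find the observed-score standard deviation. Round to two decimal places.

9.01

SD = SEM / √(1 − r) = 4.53 / √0.2530 ≈ 4.53 / 0.5030 ≈ 9.0061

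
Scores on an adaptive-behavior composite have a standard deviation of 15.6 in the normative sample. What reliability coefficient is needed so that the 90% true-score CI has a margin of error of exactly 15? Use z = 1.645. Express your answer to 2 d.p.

Required SEM = 15 / 1.645 ≃ 9.1185
r = 1 − (9.1185/15.6)² ≃ 1 − 0.3417 ≃ 0.6583

0.66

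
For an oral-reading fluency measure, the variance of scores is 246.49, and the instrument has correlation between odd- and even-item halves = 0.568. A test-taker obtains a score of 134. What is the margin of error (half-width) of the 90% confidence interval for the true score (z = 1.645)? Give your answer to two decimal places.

σ = 246.49^(1/2) = 15.70000
Full-length reliability (Spearman-Brown) = 2(0.568)/(1+0.568) ≃ 0.72449
SEM = 15.70000 × √(1 − 0.72449) = 15.70000 × √0.27551 ≃ 15.70000 × 0.52489 ≃ 8.24078
1.645 × SEM ≃ 13.55609

13.56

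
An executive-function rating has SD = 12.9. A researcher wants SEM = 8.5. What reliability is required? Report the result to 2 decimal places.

r = 1 − (SEM / SD)² = 1 − (8.500 / 12.9)² ≈ 1 − 0.434 ≈ 0.566

0.57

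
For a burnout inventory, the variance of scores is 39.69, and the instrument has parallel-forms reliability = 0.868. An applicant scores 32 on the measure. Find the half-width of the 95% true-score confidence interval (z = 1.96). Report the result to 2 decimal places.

SD = √39.69 = 6.3000
SEM = 6.3000·√(1 − 0.8680) ≈ 2.2889
Margin = 1.96 · 2.2889 ≈ 4.4863

4.49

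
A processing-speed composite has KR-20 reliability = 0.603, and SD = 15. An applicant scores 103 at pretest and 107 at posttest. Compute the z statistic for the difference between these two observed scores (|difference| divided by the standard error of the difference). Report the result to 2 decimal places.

The standard error of measurement is 15.0000*√(1 − 0.6030) ≈ 15.0000*0.6301 ≈ 9.4512.
SE_diff = √2 * SEM ≈ 13.3660
z = |103 − 107| / 13.3660 = 4 / 13.3660 ≈ 0.2993

0.30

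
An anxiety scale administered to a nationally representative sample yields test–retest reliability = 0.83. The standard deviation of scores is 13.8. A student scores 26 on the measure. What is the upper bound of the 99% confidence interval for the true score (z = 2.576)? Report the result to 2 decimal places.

SEM = 13.8000 * √(1 − 0.8300) = 13.8000 * √0.1700 ≈ 13.8000 * 0.4123 ≈ 5.6899
2.576 * SEM ≈ 14.6571
Upper bound: 26 + 14.6571 = 40.6571

40.66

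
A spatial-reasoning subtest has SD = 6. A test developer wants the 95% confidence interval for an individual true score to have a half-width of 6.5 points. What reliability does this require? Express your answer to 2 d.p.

0.69

SEM needed = half-width / z = 6.5/1.96 ≈ 3.3163
Required reliability = 1 − (SEM/SD)² = 1 − 0.3055 ≈ 0.6945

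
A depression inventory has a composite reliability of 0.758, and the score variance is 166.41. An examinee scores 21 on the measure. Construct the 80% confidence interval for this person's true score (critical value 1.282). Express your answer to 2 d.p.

[12.86, 29.14]

σ = 166.41^(1/2) = 12.900
SEM = 12.900 × √(1 − 0.758) = 12.900 × √0.242 ≈ 12.900 × 0.492 ≈ 6.346
Half-width = 1.282×6.346 ≈ 8.136
80% CI: 21 ± 8.136 = [12.864, 29.136]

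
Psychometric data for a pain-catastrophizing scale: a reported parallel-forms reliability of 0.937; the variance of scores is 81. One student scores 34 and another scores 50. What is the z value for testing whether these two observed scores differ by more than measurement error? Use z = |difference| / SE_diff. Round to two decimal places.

SD = √81 = 9.0000
The standard error of measurement is 9.0000·√(1 − 0.9370) ≈ 9.0000·0.2510 ≈ 2.2590.
SE_diff = SEM · √2 ≈ 2.2590 · 1.4142 ≈ 3.1947
z = 16 / 3.1947 ≈ 5.0083

5.01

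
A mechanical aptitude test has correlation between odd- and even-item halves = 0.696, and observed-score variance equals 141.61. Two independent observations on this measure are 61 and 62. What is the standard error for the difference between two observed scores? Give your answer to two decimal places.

7.13

σ = 141.61^(1/2) = 11.90000
Full-length reliability (Spearman-Brown) = 2(0.696)/(1+0.696) ≈ 0.82075
SEM = 11.90000 * √(1 − 0.82075) = 11.90000 * √0.17925 ≈ 11.90000 * 0.42337 ≈ 5.03815
SE_diff = SEM * √2 ≈ 5.03815 * 1.41421 ≈ 7.12502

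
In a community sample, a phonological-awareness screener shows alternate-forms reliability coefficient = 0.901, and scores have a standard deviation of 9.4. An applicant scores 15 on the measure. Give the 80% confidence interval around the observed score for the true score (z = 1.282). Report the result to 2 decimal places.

The standard error of measurement is 9.400*√(1 − 0.901) ≈ 9.400*0.315 ≈ 2.958.
Margin = 1.282 * 2.958 ≈ 3.792
Interval: (11.208, 18.792)

[11.21, 18.79]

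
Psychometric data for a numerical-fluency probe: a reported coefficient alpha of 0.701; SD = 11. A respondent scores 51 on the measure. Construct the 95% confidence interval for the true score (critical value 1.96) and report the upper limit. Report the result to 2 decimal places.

The standard error of measurement is 11.0000×√(1 − 0.7010) ≈ 11.0000×0.5468 ≈ 6.0149.
1.96 × SEM ≈ 11.7892
Upper limit = 51 + 11.7892 ≈ 62.7892

62.79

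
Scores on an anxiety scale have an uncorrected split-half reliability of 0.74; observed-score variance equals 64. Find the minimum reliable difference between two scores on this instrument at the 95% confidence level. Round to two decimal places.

8.57

σ = 64^(1/2) = 8.0000
Full-length reliability (Spearman-Brown) = 2(0.74)/(1+0.74) ≃ 0.8506
SEM = 8.0000 × √(1 − 0.8506) = 8.0000 × √0.1494 ≃ 8.0000 × 0.3866 ≃ 3.0924
SE_diff = √2 × SEM ≃ 4.3734
Minimum reliable difference = 1.96 × SE_diff ≃ 1.96 × 4.3734 ≃ 8.5718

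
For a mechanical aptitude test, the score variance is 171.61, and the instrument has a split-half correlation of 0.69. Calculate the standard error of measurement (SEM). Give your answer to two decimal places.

5.61

SD = √171.61 = 13.1000
Spearman-Brown: r = 2(0.69) / (1 + 0.69) = 1.3800 / 1.6900 ≈ 0.8166
SEM = 13.1000 · √(1 − 0.8166) = 13.1000 · √0.1834 ≈ 13.1000 · 0.4283 ≈ 5.6106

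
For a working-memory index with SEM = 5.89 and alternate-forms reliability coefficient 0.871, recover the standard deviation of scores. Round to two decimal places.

SD = 5.89 / √(1 − 0.871) ≈ 16.399

16.40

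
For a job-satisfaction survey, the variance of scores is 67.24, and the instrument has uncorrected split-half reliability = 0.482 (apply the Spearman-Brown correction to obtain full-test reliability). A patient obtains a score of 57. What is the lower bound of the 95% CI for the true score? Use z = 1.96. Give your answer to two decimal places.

47.50

SD = √67.24 ≃ 8.2000
r_full = 2·0.482 / (1 + 0.482) ≃ 0.6505
SEM = 8.2000×√(1 − 0.6505) ≃ 4.8479
Half-width = 1.96×4.8479 ≃ 9.5019
Lower limit = 57 − 9.5019 ≃ 47.4981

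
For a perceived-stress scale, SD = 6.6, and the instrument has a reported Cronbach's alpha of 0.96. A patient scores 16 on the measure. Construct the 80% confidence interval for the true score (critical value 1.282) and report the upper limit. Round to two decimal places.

17.69

SEM = 6.6000×√(1 − 0.9600) ≈ 1.3200
1.282 × SEM ≈ 1.6922
Upper limit = 16 + 1.6922 ≈ 17.6922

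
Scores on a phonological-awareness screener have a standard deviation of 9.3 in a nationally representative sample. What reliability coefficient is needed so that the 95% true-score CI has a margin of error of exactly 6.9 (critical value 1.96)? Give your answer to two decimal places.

0.86

Required SEM = 6.9 / 1.96 ≈ 3.5204
r = 1 − (3.5204/9.3)² ≈ 1 − 0.1433 ≈ 0.8567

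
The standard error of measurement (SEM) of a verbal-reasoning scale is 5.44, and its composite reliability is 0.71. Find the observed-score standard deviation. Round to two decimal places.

10.10

SD = 5.44 / √(1 − 0.71) ≈ 10.1018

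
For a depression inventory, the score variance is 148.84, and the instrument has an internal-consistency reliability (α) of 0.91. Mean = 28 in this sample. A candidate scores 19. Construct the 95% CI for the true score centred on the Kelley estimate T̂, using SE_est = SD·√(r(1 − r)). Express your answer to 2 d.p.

[12.97, 26.65]

SD = √148.84 ≈ 12.2000
T̂ = 0.9100(19) + 0.0900(28) ≈ 19.8100
SE_est = 12.2000×√(0.9100×0.0900) ≈ 3.4914
CI = 19.8100 ± 1.96 × 3.4914 → [12.9668, 26.6532]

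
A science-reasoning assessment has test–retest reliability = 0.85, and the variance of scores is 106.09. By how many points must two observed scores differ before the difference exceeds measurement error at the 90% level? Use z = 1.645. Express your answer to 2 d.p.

9.28

SD = √106.09 = 10.300
The standard error of measurement is 10.300×√(1 − 0.850) ≈ 10.300×0.387 ≈ 3.989.
SE_diff = SEM × √2 ≈ 3.989 × 1.414 ≈ 5.642
Smallest detectable difference = 1.645×5.642 ≈ 9.280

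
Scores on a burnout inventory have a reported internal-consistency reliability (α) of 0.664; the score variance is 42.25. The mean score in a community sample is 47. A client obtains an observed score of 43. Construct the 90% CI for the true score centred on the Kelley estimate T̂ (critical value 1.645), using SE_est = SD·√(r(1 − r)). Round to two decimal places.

σ = 42.25^(1/2) = 6.5000
Estimated true score = 0.6640*43 + (1 − 0.6640)*47 ≃ 44.3440
SE_est = SD * √(r(1 − r)) = 6.5000 * √0.2231 ≃ 6.5000 * 0.4723 ≃ 3.0702
CI = 44.3440 ± 1.645 * 3.0702 → [39.2935, 49.3945]

[39.29, 49.39]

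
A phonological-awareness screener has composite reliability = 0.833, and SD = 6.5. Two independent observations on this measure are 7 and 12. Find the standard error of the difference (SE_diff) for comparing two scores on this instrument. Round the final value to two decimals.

SEM = 6.500 · √(1 − 0.833) = 6.500 · √0.167 ≈ 6.500 · 0.409 ≈ 2.656
SE_diff = SEM · √2 ≈ 2.656 · 1.414 ≈ 3.757

3.76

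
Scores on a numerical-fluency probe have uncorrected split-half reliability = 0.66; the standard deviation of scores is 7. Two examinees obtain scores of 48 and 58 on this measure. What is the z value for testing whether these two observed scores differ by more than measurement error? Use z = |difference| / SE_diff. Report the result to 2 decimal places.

Full-length reliability (Spearman-Brown) = 2(0.66)/(1+0.66) ≈ 0.7952
SEM = 7.0000 * √(1 − 0.7952) = 7.0000 * √0.2048 ≈ 7.0000 * 0.4526 ≈ 3.1680
SE_diff = SEM * √2 ≈ 3.1680 * 1.4142 ≈ 4.4802
z = 10 / 4.4802 ≈ 2.2320

2.23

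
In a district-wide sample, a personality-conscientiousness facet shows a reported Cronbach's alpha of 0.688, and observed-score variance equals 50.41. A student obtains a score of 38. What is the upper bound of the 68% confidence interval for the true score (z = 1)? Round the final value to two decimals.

σ = 50.41^(1/2) = 7.10000
SEM = 7.10000 * √(1 − 0.68800) = 7.10000 * √0.31200 ≃ 7.10000 * 0.55857 ≃ 3.96584
1 * SEM ≃ 3.96584
Upper bound: 38 + 3.96584 = 41.96584

41.97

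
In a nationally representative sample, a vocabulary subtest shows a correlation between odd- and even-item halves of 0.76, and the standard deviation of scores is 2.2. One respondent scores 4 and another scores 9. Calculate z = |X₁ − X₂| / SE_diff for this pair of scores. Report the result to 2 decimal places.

4.35

Full-length reliability (Spearman-Brown) = 2(0.76)/(1+0.76) ≃ 0.86364
SEM = 2.20000 · √(1 − 0.86364) = 2.20000 · √0.13636 ≃ 2.20000 · 0.36927 ≃ 0.81240
Standard error of the difference = 0.81240·√2 ≃ 1.14891
z = 5 / 1.14891 ≃ 4.35194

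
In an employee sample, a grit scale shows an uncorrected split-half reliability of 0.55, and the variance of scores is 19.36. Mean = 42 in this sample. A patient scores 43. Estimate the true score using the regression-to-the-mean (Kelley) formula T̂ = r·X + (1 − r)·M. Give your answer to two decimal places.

42.71

Full-length reliability (Spearman-Brown) = 2(0.55)/(1+0.55) ≈ 0.710
Estimated true score = 0.710·43 + (1 − 0.710)·42 ≈ 42.710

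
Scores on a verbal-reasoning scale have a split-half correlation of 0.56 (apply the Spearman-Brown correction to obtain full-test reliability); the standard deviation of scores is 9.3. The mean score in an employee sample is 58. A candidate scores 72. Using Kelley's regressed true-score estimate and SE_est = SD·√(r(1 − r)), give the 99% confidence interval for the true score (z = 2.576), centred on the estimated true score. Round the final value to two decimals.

[57.27, 78.83]

r_full = 2·0.56 / (1 + 0.56) ≃ 0.7179
Estimated true score = 0.7179·72 + (1 − 0.7179)·58 ≃ 68.0513
SE_est = 9.3000·√[r(1 − r)] ≃ 4.1850
CI = 68.0513 ± 2.576 · 4.1850 → [57.2708, 78.8318]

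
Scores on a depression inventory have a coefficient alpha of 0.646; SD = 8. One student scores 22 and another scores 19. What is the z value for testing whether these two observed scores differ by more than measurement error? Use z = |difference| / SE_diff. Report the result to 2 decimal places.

SEM = 8.000·√(1 − 0.646) ≈ 4.760
SE_diff = SEM · √2 ≈ 4.760 · 1.414 ≈ 6.731
z = |22 − 19| / 6.731 = 3 / 6.731 ≈ 0.446

0.45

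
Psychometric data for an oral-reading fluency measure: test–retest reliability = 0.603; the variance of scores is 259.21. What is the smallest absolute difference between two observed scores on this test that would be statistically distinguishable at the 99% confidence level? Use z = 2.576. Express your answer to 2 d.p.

SD = √259.21 ≈ 16.1000
SEM = 16.1000×√(1 − 0.6030) ≈ 10.1443
Standard error of the difference = 10.1443·√2 ≈ 14.3462
Smallest detectable difference = 2.576×14.3462 ≈ 36.9557

36.96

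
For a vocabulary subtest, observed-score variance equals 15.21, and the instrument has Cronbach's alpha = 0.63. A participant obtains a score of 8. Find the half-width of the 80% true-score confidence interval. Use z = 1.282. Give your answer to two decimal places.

σ = 15.21^(1/2) = 3.9000
The standard error of measurement is 3.9000·√(1 − 0.6300) ≈ 3.9000·0.6083 ≈ 2.3723.
Half-width = 1.282·2.3723 ≈ 3.0413

3.04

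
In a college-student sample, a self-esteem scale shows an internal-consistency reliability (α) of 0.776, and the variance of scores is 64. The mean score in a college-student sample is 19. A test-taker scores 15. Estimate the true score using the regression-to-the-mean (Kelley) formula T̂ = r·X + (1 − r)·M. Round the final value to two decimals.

15.90

T̂ = 0.77600(15) + 0.22400(19) ≈ 15.89600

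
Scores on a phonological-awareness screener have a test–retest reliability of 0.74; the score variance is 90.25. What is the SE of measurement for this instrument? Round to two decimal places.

SD = √90.25 = 9.50000
SEM = 9.50000×√(1 − 0.74000) ≈ 4.84407

4.84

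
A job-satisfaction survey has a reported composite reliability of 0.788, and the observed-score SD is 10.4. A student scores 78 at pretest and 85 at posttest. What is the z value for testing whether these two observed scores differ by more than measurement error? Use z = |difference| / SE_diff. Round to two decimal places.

SEM = 10.400 * √(1 − 0.788) = 10.400 * √0.212 ≃ 10.400 * 0.460 ≃ 4.789
Standard error of the difference = 4.789·√2 ≃ 6.772
z = 7 / 6.772 ≃ 1.034

1.03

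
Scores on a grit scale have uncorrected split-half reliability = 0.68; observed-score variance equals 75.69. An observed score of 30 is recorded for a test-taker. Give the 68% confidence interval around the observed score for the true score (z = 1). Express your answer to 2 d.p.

SD = √75.69 = 8.70000
r_full = 2·0.68 / (1 + 0.68) ≈ 0.80952
SEM = 8.70000 · √(1 − 0.80952) = 8.70000 · √0.19048 ≈ 8.70000 · 0.43644 ≈ 3.79699
Half-width = 1·3.79699 ≈ 3.79699
CI = 30 ± 3.79699 → [26.20301, 33.79699]

[26.20, 33.80]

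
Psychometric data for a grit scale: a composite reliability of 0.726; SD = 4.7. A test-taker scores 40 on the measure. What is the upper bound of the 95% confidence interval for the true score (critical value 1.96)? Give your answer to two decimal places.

SEM = 4.70000 × √(1 − 0.72600) = 4.70000 × √0.27400 ≈ 4.70000 × 0.52345 ≈ 2.46022
Margin = 1.96 × 2.46022 ≈ 4.82202
Upper bound: 40 + 4.82202 = 44.82202

44.82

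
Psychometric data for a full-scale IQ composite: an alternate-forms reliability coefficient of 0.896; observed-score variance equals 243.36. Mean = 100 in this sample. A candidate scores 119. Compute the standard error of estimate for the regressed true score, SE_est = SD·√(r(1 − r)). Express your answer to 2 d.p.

4.76

SD = √243.36 ≈ 15.60000
SE_est = 15.60000·√(0.89600·0.10400) ≈ 4.76206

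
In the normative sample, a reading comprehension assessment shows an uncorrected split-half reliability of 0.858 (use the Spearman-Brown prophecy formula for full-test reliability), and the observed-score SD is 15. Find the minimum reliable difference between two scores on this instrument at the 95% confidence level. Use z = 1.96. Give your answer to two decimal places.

r_full = 2·0.858 / (1 + 0.858) ≃ 0.9236
The standard error of measurement is 15.0000·√(1 − 0.9236) ≃ 15.0000·0.2765 ≃ 4.1468.
Standard error of the difference = 4.1468·√2 ≃ 5.8645
Smallest detectable difference = 1.96·5.8645 ≃ 11.4943

11.49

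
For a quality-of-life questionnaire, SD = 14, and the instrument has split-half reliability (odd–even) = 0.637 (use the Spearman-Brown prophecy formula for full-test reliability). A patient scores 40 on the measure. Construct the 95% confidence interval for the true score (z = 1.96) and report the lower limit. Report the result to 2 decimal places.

Full-length reliability (Spearman-Brown) = 2(0.637)/(1+0.637) ≈ 0.778
SEM = 14.000 * √(1 − 0.778) = 14.000 * √0.222 ≈ 14.000 * 0.471 ≈ 6.593
Margin = 1.96 * 6.593 ≈ 12.922
Lower bound: 40 − 12.922 = 27.078

27.08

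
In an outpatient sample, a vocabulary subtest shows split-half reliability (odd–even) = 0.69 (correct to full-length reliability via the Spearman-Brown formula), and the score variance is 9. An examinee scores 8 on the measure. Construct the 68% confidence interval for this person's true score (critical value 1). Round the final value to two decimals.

[6.72, 9.28]

SD = √9 ≈ 3.0000
Spearman-Brown: r = 2(0.69) / (1 + 0.69) = 1.3800 / 1.6900 ≈ 0.8166
SEM = 3.0000×√(1 − 0.8166) ≈ 1.2849
Half-width = 1×1.2849 ≈ 1.2849
68% CI: 8 ± 1.2849 = [6.7151, 9.2849]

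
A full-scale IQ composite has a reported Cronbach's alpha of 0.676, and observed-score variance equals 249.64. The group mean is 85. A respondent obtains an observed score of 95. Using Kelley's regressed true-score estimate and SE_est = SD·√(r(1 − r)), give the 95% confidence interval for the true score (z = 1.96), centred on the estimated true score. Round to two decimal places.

[77.27, 106.25]

σ = 249.64^(1/2) = 15.800
Estimated true score = 0.676·95 + (1 − 0.676)·85 ≈ 91.760
SE_est = SD · √(r(1 − r)) = 15.800 · √0.219 ≈ 15.800 · 0.468 ≈ 7.394
CI = 91.760 ± 1.96 · 7.394 → [77.267, 106.253]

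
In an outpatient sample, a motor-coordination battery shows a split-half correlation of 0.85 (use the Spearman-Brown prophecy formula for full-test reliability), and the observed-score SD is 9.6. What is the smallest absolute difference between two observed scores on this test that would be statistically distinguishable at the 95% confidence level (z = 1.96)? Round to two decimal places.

Full-length reliability (Spearman-Brown) = 2(0.85)/(1+0.85) ≈ 0.9189
SEM = 9.6000 · √(1 − 0.9189) = 9.6000 · √0.0811 ≈ 9.6000 · 0.2847 ≈ 2.7336
Standard error of the difference = 2.7336·√2 ≈ 3.8659
Smallest detectable difference = 1.96·3.8659 ≈ 7.5771

7.58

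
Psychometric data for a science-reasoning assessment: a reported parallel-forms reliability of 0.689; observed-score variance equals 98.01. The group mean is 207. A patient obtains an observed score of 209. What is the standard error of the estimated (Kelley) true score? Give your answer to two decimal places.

4.58

SD = √98.01 = 9.9000
SE_est = 9.9000·√[r(1 − r)] ≃ 4.5827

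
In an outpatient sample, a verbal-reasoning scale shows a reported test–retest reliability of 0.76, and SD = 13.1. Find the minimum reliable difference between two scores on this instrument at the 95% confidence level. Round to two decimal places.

17.79

SEM = 13.100×√(1 − 0.760) ≈ 6.418
SE_diff = √2 × SEM ≈ 9.076
Smallest detectable difference = 1.96×9.076 ≈ 17.789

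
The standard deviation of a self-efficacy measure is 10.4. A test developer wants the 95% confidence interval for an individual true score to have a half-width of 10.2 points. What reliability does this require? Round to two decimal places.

0.75

SEM needed = half-width / z = 10.2/1.96 ≈ 5.2041
Required reliability = 1 − (SEM/SD)² = 1 − 0.2504 ≈ 0.7496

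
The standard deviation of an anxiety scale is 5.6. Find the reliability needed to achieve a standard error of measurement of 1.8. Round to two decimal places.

0.90

r = 1 − (SEM / SD)² = 1 − (1.8000 / 5.6)² ≈ 1 − 0.1033 ≈ 0.8967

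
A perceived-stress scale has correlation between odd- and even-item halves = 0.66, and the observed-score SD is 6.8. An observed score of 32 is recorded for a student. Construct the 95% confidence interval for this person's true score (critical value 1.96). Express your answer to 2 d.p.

Full-length reliability (Spearman-Brown) = 2(0.66)/(1+0.66) ≃ 0.795
SEM = 6.800×√(1 − 0.795) ≃ 3.077
Half-width = 1.96×3.077 ≃ 6.032
CI = 32 ± 6.032 → [25.968, 38.032]

[25.97, 38.03]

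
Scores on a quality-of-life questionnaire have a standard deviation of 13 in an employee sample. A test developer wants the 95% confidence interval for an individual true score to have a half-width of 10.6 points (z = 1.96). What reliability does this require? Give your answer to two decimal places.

0.83

Required SEM = 10.6 / 1.96 ≈ 5.408
Required reliability = 1 − (SEM/SD)² = 1 − 0.173 ≈ 0.827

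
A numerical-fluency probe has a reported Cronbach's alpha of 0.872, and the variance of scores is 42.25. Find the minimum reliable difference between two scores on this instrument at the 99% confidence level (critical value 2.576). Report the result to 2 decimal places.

8.47

SD = √42.25 = 6.500
SEM = 6.500 · √(1 − 0.872) = 6.500 · √0.128 ≈ 6.500 · 0.358 ≈ 2.326
SE_diff = √2 · SEM ≈ 3.289
Minimum reliable difference = 2.576 · SE_diff ≈ 2.576 · 3.289 ≈ 8.472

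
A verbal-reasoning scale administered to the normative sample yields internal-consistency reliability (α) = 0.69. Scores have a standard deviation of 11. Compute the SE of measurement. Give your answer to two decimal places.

6.12

SEM = 11.0000 * √(1 − 0.6900) = 11.0000 * √0.3100 ≈ 11.0000 * 0.5568 ≈ 6.1245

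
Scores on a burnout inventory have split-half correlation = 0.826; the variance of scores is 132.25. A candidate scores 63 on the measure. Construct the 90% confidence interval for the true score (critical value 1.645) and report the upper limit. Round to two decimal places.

68.84

SD = √132.25 ≈ 11.500
Spearman-Brown: r = 2(0.826) / (1 + 0.826) = 1.652 / 1.826 ≈ 0.905
The standard error of measurement is 11.500*√(1 − 0.905) ≈ 11.500*0.309 ≈ 3.550.
1.645 * SEM ≈ 5.840
Upper limit = 63 + 5.840 ≈ 68.840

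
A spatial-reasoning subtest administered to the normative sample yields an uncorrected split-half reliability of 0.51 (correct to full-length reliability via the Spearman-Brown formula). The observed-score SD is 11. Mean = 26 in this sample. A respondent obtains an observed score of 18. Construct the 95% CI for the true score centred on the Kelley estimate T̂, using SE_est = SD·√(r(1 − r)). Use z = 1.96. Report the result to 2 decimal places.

[10.50, 30.69]

Spearman-Brown: r = 2(0.51) / (1 + 0.51) = 1.0200 / 1.5100 ≃ 0.6755
T̂ = r·X + (1 − r)·M = 0.6755×18 + 0.3245×26 ≃ 12.1589 + 8.4371 ≃ 20.5960
SE_est = 11.0000×√(0.6755×0.3245) ≃ 5.1501
95% CI: 20.5960 ± 10.0942 ≃ (10.5019, 30.6902)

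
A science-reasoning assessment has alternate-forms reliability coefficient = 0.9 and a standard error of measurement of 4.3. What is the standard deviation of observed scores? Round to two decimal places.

13.60

SD = SEM / √(1 − r) = 4.3 / √0.100 ≈ 4.3 / 0.316 ≈ 13.598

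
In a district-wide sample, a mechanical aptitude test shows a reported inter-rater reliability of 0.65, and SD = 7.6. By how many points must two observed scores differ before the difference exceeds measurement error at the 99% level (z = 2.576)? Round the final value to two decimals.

SEM = 7.6000×√(1 − 0.6500) ≈ 4.4962
SE_diff = SEM × √2 ≈ 4.4962 × 1.4142 ≈ 6.3586
Minimum reliable difference = 2.576 × SE_diff ≈ 2.576 × 6.3586 ≈ 16.3798

16.38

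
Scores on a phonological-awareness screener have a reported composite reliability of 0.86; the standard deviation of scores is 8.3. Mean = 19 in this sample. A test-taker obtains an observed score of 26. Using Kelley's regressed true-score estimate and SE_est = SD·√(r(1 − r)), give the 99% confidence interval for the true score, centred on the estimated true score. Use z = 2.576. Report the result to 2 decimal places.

T̂ = r·X + (1 − r)·M = 0.8600·26 + 0.1400·19 = 22.3600 + 2.6600 ≈ 25.0200
SE_est = SD · √(r(1 − r)) = 8.3000 · √0.1204 ≈ 8.3000 · 0.3470 ≈ 2.8800
99% CI: 25.0200 ± 7.4189 ≈ (17.6011, 32.4389)

[17.60, 32.44]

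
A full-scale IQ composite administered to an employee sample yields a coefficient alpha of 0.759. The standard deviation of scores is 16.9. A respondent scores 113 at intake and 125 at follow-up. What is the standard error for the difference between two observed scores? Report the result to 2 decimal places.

11.73

SEM = 16.9000×√(1 − 0.7590) ≈ 8.2965
SE_diff = √2 × SEM ≈ 11.7330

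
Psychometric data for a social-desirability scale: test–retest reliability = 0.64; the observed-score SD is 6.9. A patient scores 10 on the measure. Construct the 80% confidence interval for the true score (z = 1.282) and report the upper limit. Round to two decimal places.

SEM = 6.90000×√(1 − 0.64000) ≃ 4.14000
Margin = 1.282 × 4.14000 ≃ 5.30748
Upper limit = 10 + 5.30748 ≃ 15.30748

15.31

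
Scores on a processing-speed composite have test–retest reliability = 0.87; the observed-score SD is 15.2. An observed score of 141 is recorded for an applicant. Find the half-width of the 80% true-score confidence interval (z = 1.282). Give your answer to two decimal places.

7.03

The standard error of measurement is 15.2000*√(1 − 0.8700) ≈ 15.2000*0.3606 ≈ 5.4804.
1.282 * SEM ≈ 7.0259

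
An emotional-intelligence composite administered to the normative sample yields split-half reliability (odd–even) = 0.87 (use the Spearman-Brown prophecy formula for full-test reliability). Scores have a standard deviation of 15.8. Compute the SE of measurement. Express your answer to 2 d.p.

r_full = 2·0.87 / (1 + 0.87) ≈ 0.930
The standard error of measurement is 15.800*√(1 − 0.930) ≈ 15.800*0.264 ≈ 4.166.

4.17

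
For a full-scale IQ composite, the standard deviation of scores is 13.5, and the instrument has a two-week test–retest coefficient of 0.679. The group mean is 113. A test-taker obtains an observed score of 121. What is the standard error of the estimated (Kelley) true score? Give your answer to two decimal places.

6.30

SE_est = 13.50000·√(0.67900·0.32100) ≃ 6.30262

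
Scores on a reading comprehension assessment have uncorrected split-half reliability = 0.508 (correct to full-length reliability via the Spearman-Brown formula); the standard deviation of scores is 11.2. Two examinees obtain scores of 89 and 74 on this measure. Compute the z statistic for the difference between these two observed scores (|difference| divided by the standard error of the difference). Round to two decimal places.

Full-length reliability (Spearman-Brown) = 2(0.508)/(1+0.508) ≈ 0.6737
SEM = 11.2000 * √(1 − 0.6737) = 11.2000 * √0.3263 ≈ 11.2000 * 0.5712 ≈ 6.3973
Standard error of the difference = 6.3973·√2 ≈ 9.0472
z = 15 / 9.0472 ≈ 1.6580

1.66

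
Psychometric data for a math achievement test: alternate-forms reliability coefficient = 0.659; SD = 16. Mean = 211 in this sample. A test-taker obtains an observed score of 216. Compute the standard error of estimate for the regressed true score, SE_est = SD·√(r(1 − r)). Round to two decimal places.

7.58

SE_est = 16.0000·√[r(1 − r)] ≈ 7.5847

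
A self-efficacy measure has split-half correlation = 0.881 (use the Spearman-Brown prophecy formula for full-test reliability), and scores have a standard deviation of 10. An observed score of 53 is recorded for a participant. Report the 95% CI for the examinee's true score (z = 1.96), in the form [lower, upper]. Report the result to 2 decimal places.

[48.07, 57.93]

Spearman-Brown: r = 2(0.881) / (1 + 0.881) = 1.7620 / 1.8810 ≈ 0.9367
SEM = 10.0000 * √(1 − 0.9367) = 10.0000 * √0.0633 ≈ 10.0000 * 0.2515 ≈ 2.5152
Margin = 1.96 * 2.5152 ≈ 4.9299
95% CI: 53 ± 4.9299 = [48.0701, 57.9299]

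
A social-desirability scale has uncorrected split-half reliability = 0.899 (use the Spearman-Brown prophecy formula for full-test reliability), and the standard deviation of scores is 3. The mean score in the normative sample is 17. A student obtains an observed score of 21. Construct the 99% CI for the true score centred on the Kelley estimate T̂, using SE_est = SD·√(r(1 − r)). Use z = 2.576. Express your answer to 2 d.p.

r_full = 2·0.899 / (1 + 0.899) ≈ 0.9468
T̂ = 0.9468(21) + 0.0532(17) ≈ 20.7873
SE_est = SD * √(r(1 − r)) = 3.0000 * √0.0504 ≈ 3.0000 * 0.2244 ≈ 0.6732
CI = 20.7873 ± 2.576 * 0.6732 → [19.0531, 22.5215]

[19.05, 22.52]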